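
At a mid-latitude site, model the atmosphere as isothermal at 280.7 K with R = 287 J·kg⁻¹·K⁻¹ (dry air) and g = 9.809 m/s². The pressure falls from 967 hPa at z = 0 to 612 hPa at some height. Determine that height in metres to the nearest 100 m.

Scale height: H = RT/g = 287 × 280.7 / 9.809 = 8213.0 m.
Invert the barometric formula: z = H ln(P₀/P).
P₀/P = 967/612 = 1.5801; ln(1.5801) = 0.45749.
z = 8213.0 × 0.45749 = 3757.4 m.

z ≈ 3800 m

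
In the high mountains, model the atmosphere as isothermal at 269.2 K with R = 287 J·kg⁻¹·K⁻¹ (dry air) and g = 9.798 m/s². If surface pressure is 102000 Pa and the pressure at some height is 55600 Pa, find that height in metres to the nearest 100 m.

z ≈ 4800 m

Scale height: H = RT/g = 287 × 269.2 / 9.798 = 7885.3 m.
Invert the barometric formula: z = H ln(P₀/P).
P₀/P = 102000/55600 = 1.8345; ln(1.8345) = 0.60677.
z = 7885.3 × 0.60677 = 4784.6 m.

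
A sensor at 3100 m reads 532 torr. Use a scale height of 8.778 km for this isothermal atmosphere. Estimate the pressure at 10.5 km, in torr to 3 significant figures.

P ≈ 229 torr

Between two levels, P₂ = P₁ exp(−Δz/H) with Δz = z₂ − z₁.
Δz = 10500 − 3100.0 = 7400.0 m; Δz/H = 7400.0/8778.0 = 0.84302.
P₂ = 532 × exp(−0.84302) = 532 × 0.43041 = 228.98 torr.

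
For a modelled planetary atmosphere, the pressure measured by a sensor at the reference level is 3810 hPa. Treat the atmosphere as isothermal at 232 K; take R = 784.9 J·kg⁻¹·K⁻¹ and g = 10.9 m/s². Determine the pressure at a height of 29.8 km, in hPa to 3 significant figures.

Scale height: H = RT/g = 784.9 × 232 / 10.9 = 16706 m.
Barometric formula: P = P₀ exp(−z/H).
z/H = 29800/16706 = 1.7838; exp(−1.7838) = 0.16800.
P = 3810 × 0.16800 = 640.08 hPa.

P ≈ 640 hPa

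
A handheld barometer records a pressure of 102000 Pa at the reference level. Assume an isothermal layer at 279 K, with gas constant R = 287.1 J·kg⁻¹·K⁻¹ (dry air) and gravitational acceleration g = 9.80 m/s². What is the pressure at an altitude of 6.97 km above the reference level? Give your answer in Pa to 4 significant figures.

Scale height: H = RT/g = 287.1 × 279 / 9.80 = 8173.6 m.
Barometric formula: P = P₀ exp(−z/H).
z/H = 6970.0/8173.6 = 0.85275; exp(−0.85275) = 0.42624.
P = 102000 × 0.42624 = 43476 Pa.

P ≈ 43480 Pa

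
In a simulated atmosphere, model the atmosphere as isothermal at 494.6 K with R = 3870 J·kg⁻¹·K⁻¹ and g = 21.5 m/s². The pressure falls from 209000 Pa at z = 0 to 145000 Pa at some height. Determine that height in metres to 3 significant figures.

Scale height: H = RT/g = 3870 × 494.6 / 21.5 = 89028 m.
Invert the barometric formula: z = H ln(P₀/P).
P₀/P = 209000/145000 = 1.4414; ln(1.4414) = 0.36561.
z = 89028 × 0.36561 = 32550 m.

z ≈ 32500 m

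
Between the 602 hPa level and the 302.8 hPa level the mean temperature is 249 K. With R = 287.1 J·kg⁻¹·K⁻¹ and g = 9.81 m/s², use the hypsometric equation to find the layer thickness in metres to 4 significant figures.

Hypsometric equation: Δz = (R T̄/g) ln(P₁/P₂).
R T̄/g = 287.1 × 249 / 9.81 = 7287.2 m.
ln(602/302.8) = ln(1.9881) = 0.68718.
Δz = 7287.2 × 0.68718 = 5007.6 m.

Δz ≈ 5008 m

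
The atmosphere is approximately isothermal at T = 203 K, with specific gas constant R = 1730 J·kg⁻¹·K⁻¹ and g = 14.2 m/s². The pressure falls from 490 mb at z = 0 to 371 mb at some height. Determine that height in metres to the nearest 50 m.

z ≈ 6900 m

Scale height: H = RT/g = 1730 × 203 / 14.2 = 24732 m.
Invert the barometric formula: z = H ln(P₀/P).
P₀/P = 490/371 = 1.3208; ln(1.3208) = 0.27824.
z = 24732 × 0.27824 = 6881.4 m.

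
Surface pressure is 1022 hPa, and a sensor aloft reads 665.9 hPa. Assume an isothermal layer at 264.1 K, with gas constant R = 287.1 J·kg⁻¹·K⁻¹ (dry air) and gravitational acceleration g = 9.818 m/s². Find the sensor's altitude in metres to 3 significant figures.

z ≈ 3310 m

Scale height: H = RT/g = 287.1 × 264.1 / 9.818 = 7722.9 m.
Invert the barometric formula: z = H ln(P₀/P).
P₀/P = 1022/665.9 = 1.5348; ln(1.5348) = 0.42840.
z = 7722.9 × 0.42840 = 3308.5 m.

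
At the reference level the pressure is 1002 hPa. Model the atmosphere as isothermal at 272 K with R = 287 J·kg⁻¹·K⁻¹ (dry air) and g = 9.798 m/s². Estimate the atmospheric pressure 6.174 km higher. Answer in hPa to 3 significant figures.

P ≈ 462 hPa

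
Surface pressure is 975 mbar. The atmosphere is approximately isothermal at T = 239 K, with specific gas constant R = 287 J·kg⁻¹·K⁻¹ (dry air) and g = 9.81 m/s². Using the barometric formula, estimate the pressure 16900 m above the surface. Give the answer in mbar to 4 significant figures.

Scale height: H = RT/g = 287 × 239 / 9.81 = 6992.2 m.
Barometric formula: P = P₀ exp(−z/H).
z/H = 16900/6992.2 = 2.4170; exp(−2.4170) = 0.089189.
P = 975 × 0.089189 = 86.959 mbar.

P ≈ 86.96 mbar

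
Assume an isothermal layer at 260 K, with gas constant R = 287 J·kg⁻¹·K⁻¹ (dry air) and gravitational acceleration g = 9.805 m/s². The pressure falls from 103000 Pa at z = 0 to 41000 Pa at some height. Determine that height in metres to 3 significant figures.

Scale height: H = RT/g = 287 × 260 / 9.805 = 7610.4 m.
Invert the barometric formula: z = H ln(P₀/P).
P₀/P = 103000/41000 = 2.5122; ln(2.5122) = 0.92116.
z = 7610.4 × 0.92116 = 7010.4 m.

z ≈ 7010 m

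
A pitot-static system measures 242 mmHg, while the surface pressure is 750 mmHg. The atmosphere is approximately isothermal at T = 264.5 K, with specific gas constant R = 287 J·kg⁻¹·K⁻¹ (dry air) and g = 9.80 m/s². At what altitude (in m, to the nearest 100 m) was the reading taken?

Scale height: H = RT/g = 287 × 264.5 / 9.80 = 7746.1 m.
Invert the barometric formula: z = H ln(P₀/P).
P₀/P = 750/242 = 3.0992; ln(3.0992) = 1.1311.
z = 7746.1 × 1.1311 = 8761.6 m.

z ≈ 8800 m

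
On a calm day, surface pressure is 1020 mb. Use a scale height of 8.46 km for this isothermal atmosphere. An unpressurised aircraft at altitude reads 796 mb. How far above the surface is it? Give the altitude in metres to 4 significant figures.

Invert the barometric formula: z = H ln(P₀/P).
P₀/P = 1020/796 = 1.2814; ln(1.2814) = 0.24795.
z = 8460.0 × 0.24795 = 2097.7 m.

z ≈ 2098 m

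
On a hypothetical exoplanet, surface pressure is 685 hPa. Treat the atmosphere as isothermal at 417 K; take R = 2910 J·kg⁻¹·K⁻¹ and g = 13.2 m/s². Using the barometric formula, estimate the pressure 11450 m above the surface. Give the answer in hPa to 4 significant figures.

P ≈ 604.8 hPa

Scale height: H = RT/g = 2910 × 417 / 13.2 = 91930 m.
Barometric formula: P = P₀ exp(−z/H).
z/H = 11450/91930 = 0.12455; exp(−0.12455) = 0.88289.
P = 685 × 0.88289 = 604.78 hPa.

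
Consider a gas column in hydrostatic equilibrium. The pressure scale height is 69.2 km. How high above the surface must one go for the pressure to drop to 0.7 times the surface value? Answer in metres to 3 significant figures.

Set P/P₀ = exp(−z/H) = 0.7, so z = −H ln(0.7).
−ln(0.7) = 0.35667; z = 69200 × 0.35667 = 24682 m.

z ≈ 24700 m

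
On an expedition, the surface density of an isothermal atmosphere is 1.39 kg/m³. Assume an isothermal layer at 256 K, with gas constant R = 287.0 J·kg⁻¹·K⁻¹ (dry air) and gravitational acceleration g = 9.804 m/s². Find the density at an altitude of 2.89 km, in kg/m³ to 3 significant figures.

Scale height: H = RT/g = 287.0 × 256 / 9.804 = 7494.1 m.
In an isothermal atmosphere, density decays like pressure: ρ = ρ₀ exp(−z/H).
z/H = 2890.0/7494.1 = 0.38564; exp(−0.38564) = 0.68002.
ρ = 1.39 × 0.68002 = 0.94523 kg/m³.

ρ ≈ 0.945 kg/m³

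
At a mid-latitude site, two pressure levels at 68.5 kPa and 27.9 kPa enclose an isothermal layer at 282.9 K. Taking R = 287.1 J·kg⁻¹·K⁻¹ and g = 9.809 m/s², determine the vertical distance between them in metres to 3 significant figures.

Hypsometric equation: Δz = (R T̄/g) ln(P₁/P₂).
R T̄/g = 287.1 × 282.9 / 9.809 = 8280.2 m.
ln(68.5/27.9) = ln(2.4552) = 0.89821.
Δz = 8280.2 × 0.89821 = 7437.4 m.

Δz ≈ 7440 m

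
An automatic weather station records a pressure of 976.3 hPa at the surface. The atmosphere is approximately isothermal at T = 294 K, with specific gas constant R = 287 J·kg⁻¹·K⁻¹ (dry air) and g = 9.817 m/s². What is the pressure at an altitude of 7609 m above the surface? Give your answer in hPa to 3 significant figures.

P ≈ 403 hPa

Scale height: H = RT/g = 287 × 294 / 9.817 = 8595.1 m.
Barometric formula: P = P₀ exp(−z/H).
z/H = 7609.0/8595.1 = 0.88527; exp(−0.88527) = 0.41260.
P = 976.3 × 0.41260 = 402.82 hPa.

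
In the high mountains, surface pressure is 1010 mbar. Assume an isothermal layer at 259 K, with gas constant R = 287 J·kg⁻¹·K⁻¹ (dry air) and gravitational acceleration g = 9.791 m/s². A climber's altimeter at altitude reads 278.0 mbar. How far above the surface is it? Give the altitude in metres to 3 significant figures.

z ≈ 9790 m

Scale height: H = RT/g = 287 × 259 / 9.791 = 7592.0 m.
Invert the barometric formula: z = H ln(P₀/P).
P₀/P = 1010/278.0 = 3.6331; ln(3.6331) = 1.2901.
z = 7592.0 × 1.2901 = 9794.4 m.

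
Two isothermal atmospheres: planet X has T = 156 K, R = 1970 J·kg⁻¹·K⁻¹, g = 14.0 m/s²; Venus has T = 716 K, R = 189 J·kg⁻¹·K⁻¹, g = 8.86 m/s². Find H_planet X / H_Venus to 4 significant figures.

H_planet X/H_Venus ≈ 1.437

H = RT/g for each body.
H_planet X = 1970 × 156 / 14.0 = 21951 m.
H_Venus = 189 × 716 / 8.86 = 15274 m.
H_planet X/H_Venus = 21951/15274 = 1.4371.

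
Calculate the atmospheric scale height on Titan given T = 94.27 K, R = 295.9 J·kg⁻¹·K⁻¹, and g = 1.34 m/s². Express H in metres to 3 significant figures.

H ≈ 20800 m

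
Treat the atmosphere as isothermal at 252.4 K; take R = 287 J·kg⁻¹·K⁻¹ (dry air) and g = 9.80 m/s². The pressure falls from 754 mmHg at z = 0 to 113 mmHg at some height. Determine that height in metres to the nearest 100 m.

z ≈ 14000 m

Scale height: H = RT/g = 287 × 252.4 / 9.80 = 7391.7 m.
Invert the barometric formula: z = H ln(P₀/P).
P₀/P = 754/113 = 6.6726; ln(6.6726) = 1.8980.
z = 7391.7 × 1.8980 = 14029 m.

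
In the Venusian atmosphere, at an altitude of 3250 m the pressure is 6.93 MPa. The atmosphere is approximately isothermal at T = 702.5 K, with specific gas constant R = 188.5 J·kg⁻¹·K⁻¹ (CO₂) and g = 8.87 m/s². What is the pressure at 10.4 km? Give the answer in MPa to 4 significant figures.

Scale height: H = RT/g = 188.5 × 702.5 / 8.87 = 14929 m.
Between two levels, P₂ = P₁ exp(−Δz/H) with Δz = z₂ − z₁.
Δz = 10400 − 3250.0 = 7150.0 m; Δz/H = 7150.0/14929 = 0.47893.
P₂ = 6.93 × exp(−0.47893) = 6.93 × 0.61945 = 4.2928 MPa.

P ≈ 4.293 MPa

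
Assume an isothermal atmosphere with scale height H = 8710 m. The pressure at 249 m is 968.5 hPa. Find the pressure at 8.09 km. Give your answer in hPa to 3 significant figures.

Between two levels, P₂ = P₁ exp(−Δz/H) with Δz = z₂ − z₁.
Δz = 8090.0 − 249.00 = 7841.0 m; Δz/H = 7841.0/8710.0 = 0.90023.
P₂ = 968.5 × exp(−0.90023) = 968.5 × 0.40648 = 393.68 hPa.

P ≈ 394 hPa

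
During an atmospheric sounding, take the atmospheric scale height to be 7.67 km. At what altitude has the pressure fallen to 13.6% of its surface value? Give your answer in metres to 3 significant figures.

Set P/P₀ = exp(−z/H) = 0.136, so z = −H ln(0.136).
−ln(0.136) = 1.9951; z = 7670.0 × 1.9951 = 15302 m.

z ≈ 15300 m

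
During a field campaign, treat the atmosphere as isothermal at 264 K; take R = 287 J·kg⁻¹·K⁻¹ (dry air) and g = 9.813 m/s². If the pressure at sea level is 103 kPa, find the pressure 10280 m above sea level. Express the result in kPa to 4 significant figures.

P ≈ 27.20 kPa

Scale height: H = RT/g = 287 × 264 / 9.813 = 7721.2 m.
Barometric formula: P = P₀ exp(−z/H).
z/H = 10280/7721.2 = 1.3314; exp(−1.3314) = 0.26411.
P = 103 × 0.26411 = 27.203 kPa.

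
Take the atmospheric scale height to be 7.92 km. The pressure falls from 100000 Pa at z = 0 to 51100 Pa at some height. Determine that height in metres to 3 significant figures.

z ≈ 5320 m

Invert the barometric formula: z = H ln(P₀/P).
P₀/P = 100000/51100 = 1.9569; ln(1.9569) = 0.67136.
z = 7920.0 × 0.67136 = 5317.2 m.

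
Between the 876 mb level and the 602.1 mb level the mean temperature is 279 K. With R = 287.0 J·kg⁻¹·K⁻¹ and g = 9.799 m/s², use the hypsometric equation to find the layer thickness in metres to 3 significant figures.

Hypsometric equation: Δz = (R T̄/g) ln(P₁/P₂).
R T̄/g = 287.0 × 279 / 9.799 = 8171.5 m.
ln(876/602.1) = ln(1.4549) = 0.37494.
Δz = 8171.5 × 0.37494 = 3063.8 m.

Δz ≈ 3060 m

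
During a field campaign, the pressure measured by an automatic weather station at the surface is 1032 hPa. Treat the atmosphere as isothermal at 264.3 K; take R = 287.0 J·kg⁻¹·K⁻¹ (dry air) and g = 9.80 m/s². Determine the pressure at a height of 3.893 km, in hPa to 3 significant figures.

P ≈ 624 hPa

Scale height: H = RT/g = 287.0 × 264.3 / 9.80 = 7740.2 m.
Barometric formula: P = P₀ exp(−z/H).
z/H = 3893.0/7740.2 = 0.50296; exp(−0.50296) = 0.60474.
P = 1032 × 0.60474 = 624.09 hPa.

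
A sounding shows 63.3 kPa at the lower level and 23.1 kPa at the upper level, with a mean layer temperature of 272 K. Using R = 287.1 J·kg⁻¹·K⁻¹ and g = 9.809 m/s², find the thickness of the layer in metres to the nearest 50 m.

Δz ≈ 8050 m

Hypsometric equation: Δz = (R T̄/g) ln(P₁/P₂).
R T̄/g = 287.1 × 272 / 9.809 = 7961.2 m.
ln(63.3/23.1) = ln(2.7403) = 1.0081.
Δz = 7961.2 × 1.0081 = 8025.7 m.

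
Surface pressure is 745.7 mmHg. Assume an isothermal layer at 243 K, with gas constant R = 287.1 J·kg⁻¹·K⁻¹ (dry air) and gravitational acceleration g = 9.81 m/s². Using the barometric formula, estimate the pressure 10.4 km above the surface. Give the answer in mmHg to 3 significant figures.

Scale height: H = RT/g = 287.1 × 243 / 9.81 = 7111.7 m.
Barometric formula: P = P₀ exp(−z/H).
z/H = 10400/7111.7 = 1.4624; exp(−1.4624) = 0.23168.
P = 745.7 × 0.23168 = 172.76 mmHg.

P ≈ 173 mmHg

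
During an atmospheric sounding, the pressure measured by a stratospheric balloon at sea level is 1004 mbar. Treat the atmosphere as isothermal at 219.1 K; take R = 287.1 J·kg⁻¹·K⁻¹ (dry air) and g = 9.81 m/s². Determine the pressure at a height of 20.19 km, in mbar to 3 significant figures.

Scale height: H = RT/g = 287.1 × 219.1 / 9.81 = 6412.2 m.
Barometric formula: P = P₀ exp(−z/H).
z/H = 20190/6412.2 = 3.1487; exp(−3.1487) = 0.042908.
P = 1004 × 0.042908 = 43.080 mbar.

P ≈ 43.1 mbar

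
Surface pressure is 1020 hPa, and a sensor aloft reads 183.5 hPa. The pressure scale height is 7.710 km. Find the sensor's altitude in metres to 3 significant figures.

Invert the barometric formula: z = H ln(P₀/P).
P₀/P = 1020/183.5 = 5.5586; ln(5.5586) = 1.7153.
z = 7710.0 × 1.7153 = 13225 m.

z ≈ 13200 m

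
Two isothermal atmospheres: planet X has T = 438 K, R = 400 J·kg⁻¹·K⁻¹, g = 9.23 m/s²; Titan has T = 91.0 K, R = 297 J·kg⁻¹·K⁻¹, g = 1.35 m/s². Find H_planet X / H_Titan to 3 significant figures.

H_planet X/H_Titan ≈ 0.948

H = RT/g for each body.
H_planet X = 400 × 438 / 9.23 = 18982 m.
H_Titan = 297 × 91.0 / 1.35 = 20020 m.
H_planet X/H_Titan = 18982/20020 = 0.94815.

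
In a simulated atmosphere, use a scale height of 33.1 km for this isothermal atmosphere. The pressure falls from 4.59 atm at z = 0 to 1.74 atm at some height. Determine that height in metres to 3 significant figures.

Invert the barometric formula: z = H ln(P₀/P).
P₀/P = 4.59/1.74 = 2.6379; ln(2.6379) = 0.96998.
z = 33100 × 0.96998 = 32106 m.

z ≈ 32100 m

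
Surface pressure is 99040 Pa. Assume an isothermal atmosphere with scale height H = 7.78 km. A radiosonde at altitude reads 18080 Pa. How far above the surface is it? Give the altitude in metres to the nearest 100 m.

Invert the barometric formula: z = H ln(P₀/P).
P₀/P = 99040/18080 = 5.4779; ln(5.4779) = 1.7007.
z = 7780.0 × 1.7007 = 13231 m.

z ≈ 13200 m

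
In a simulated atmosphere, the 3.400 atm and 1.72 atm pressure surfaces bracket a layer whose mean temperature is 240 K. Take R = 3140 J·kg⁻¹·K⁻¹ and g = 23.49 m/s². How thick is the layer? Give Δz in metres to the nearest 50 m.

Hypsometric equation: Δz = (R T̄/g) ln(P₁/P₂).
R T̄/g = 3140 × 240 / 23.49 = 32082 m.
ln(3.400/1.72) = ln(1.9767) = 0.68143.
Δz = 32082 × 0.68143 = 21862 m.

Δz ≈ 21850 m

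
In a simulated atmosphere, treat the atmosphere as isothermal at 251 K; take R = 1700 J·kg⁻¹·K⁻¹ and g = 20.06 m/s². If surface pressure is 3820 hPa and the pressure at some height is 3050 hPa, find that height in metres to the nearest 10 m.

Scale height: H = RT/g = 1700 × 251 / 20.06 = 21271 m.
Invert the barometric formula: z = H ln(P₀/P).
P₀/P = 3820/3050 = 1.2525; ln(1.2525) = 0.22514.
z = 21271 × 0.22514 = 4789.0 m.

z ≈ 4790 m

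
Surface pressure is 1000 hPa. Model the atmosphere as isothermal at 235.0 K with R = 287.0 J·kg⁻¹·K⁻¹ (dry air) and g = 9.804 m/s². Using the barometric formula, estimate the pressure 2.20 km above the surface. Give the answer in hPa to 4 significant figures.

P ≈ 726.3 hPa

Scale height: H = RT/g = 287.0 × 235.0 / 9.804 = 6879.3 m.
Barometric formula: P = P₀ exp(−z/H).
z/H = 2200.0/6879.3 = 0.31980; exp(−0.31980) = 0.72629.
P = 1000 × 0.72629 = 726.29 hPa.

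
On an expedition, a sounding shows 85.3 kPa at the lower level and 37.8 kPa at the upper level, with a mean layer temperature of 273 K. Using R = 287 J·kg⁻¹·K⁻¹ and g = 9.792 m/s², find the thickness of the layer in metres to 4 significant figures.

Hypsometric equation: Δz = (R T̄/g) ln(P₁/P₂).
R T̄/g = 287 × 273 / 9.792 = 8001.5 m.
ln(85.3/37.8) = ln(2.2566) = 0.81386.
Δz = 8001.5 × 0.81386 = 6512.1 m.

Δz ≈ 6512 m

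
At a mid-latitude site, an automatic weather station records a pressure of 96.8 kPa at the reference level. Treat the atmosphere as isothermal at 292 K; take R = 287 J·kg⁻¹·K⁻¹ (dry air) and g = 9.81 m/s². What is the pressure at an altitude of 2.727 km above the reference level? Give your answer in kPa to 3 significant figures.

Scale height: H = RT/g = 287 × 292 / 9.81 = 8542.7 m.
Barometric formula: P = P₀ exp(−z/H).
z/H = 2727.0/8542.7 = 0.31922; exp(−0.31922) = 0.72672.
P = 96.8 × 0.72672 = 70.346 kPa.

P ≈ 70.3 kPa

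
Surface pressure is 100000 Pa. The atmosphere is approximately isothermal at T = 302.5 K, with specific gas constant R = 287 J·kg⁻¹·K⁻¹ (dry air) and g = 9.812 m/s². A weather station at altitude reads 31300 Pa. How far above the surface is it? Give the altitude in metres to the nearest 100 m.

Scale height: H = RT/g = 287 × 302.5 / 9.812 = 8848.1 m.
Invert the barometric formula: z = H ln(P₀/P).
P₀/P = 100000/31300 = 3.1949; ln(3.1949) = 1.1616.
z = 8848.1 × 1.1616 = 10278 m.

z ≈ 10300 m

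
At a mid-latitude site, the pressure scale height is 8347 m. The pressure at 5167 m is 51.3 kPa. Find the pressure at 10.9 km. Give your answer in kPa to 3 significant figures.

Between two levels, P₂ = P₁ exp(−Δz/H) with Δz = z₂ − z₁.
Δz = 10900 − 5167.0 = 5733.0 m; Δz/H = 5733.0/8347.0 = 0.68683.
P₂ = 51.3 × exp(−0.68683) = 51.3 × 0.50317 = 25.813 kPa.

P ≈ 25.8 kPa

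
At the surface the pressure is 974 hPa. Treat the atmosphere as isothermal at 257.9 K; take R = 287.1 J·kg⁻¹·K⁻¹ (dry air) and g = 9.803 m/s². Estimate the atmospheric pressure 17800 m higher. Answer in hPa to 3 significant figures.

Scale height: H = RT/g = 287.1 × 257.9 / 9.803 = 7553.1 m.
Barometric formula: P = P₀ exp(−z/H).
z/H = 17800/7553.1 = 2.3566; exp(−2.3566) = 0.094742.
P = 974 × 0.094742 = 92.279 hPa.

P ≈ 92.3 hPa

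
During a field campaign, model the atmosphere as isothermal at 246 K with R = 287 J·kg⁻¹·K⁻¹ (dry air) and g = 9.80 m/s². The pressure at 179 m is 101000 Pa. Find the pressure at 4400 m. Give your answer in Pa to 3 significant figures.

P ≈ 56200 Pa

Scale height: H = RT/g = 287 × 246 / 9.80 = 7204.3 m.
Between two levels, P₂ = P₁ exp(−Δz/H) with Δz = z₂ − z₁.
Δz = 4400.0 − 179.00 = 4221.0 m; Δz/H = 4221.0/7204.3 = 0.58590.
P₂ = 101000 × exp(−0.58590) = 101000 × 0.55660 = 56217 Pa.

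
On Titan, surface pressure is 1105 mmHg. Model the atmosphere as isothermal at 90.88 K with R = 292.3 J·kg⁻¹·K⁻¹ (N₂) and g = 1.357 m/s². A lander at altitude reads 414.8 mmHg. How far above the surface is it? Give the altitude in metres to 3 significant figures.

Scale height: H = RT/g = 292.3 × 90.88 / 1.357 = 19576 m.
Invert the barometric formula: z = H ln(P₀/P).
P₀/P = 1105/414.8 = 2.6639; ln(2.6639) = 0.97979.
z = 19576 × 0.97979 = 19180 m.

z ≈ 19200 m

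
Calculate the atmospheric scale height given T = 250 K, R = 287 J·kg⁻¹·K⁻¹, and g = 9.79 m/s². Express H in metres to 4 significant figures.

H ≈ 7329 m

The scale height of an isothermal atmosphere is H = RT/g.
H = 287 × 250 / 9.79 = 71750/9.79 = 7328.9 m.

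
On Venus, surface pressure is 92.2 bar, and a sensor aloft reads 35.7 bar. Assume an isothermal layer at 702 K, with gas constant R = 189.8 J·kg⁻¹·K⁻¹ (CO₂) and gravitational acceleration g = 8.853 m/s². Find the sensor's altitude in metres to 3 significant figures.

Scale height: H = RT/g = 189.8 × 702 / 8.853 = 15050 m.
Invert the barometric formula: z = H ln(P₀/P).
P₀/P = 92.2/35.7 = 2.5826; ln(2.5826) = 0.94880.
z = 15050 × 0.94880 = 14279 m.

z ≈ 14300 m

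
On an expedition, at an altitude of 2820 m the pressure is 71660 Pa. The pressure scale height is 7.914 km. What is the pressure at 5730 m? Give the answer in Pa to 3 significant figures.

Between two levels, P₂ = P₁ exp(−Δz/H) with Δz = z₂ − z₁.
Δz = 5730.0 − 2820.0 = 2910.0 m; Δz/H = 2910.0/7914.0 = 0.36770.
P₂ = 71660 × exp(−0.36770) = 71660 × 0.69232 = 49612 Pa.

P ≈ 49600 Pa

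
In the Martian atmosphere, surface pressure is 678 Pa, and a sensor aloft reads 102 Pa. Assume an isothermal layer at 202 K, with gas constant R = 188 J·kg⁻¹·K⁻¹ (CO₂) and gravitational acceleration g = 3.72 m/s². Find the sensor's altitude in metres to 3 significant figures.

z ≈ 19300 m

Scale height: H = RT/g = 188 × 202 / 3.72 = 10209 m.
Invert the barometric formula: z = H ln(P₀/P).
P₀/P = 678/102 = 6.6471; ln(6.6471) = 1.8942.
z = 10209 × 1.8942 = 19338 m.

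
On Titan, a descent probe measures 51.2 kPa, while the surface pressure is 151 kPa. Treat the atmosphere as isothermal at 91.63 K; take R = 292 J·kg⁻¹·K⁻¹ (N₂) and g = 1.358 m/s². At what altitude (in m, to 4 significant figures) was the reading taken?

z ≈ 21310 m

Scale height: H = RT/g = 292 × 91.63 / 1.358 = 19702 m.
Invert the barometric formula: z = H ln(P₀/P).
P₀/P = 151/51.2 = 2.9492; ln(2.9492) = 1.0815.
z = 19702 × 1.0815 = 21308 m.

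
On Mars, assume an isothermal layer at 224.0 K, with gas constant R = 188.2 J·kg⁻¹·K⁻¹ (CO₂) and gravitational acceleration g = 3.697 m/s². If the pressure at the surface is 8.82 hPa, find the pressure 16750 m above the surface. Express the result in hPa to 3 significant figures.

Scale height: H = RT/g = 188.2 × 224.0 / 3.697 = 11403 m.
Barometric formula: P = P₀ exp(−z/H).
z/H = 16750/11403 = 1.4689; exp(−1.4689) = 0.23018.
P = 8.82 × 0.23018 = 2.0302 hPa.

P ≈ 2.03 hPa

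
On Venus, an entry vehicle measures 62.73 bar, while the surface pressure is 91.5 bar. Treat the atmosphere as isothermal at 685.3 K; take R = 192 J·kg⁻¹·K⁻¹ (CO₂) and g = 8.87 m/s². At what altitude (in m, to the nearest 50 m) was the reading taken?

z ≈ 5600 m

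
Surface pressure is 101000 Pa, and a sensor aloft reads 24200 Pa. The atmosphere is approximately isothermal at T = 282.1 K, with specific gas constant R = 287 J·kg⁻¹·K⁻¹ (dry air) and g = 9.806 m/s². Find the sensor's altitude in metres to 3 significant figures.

z ≈ 11800 m

Scale height: H = RT/g = 287 × 282.1 / 9.806 = 8256.4 m.
Invert the barometric formula: z = H ln(P₀/P).
P₀/P = 101000/24200 = 4.1736; ln(4.1736) = 1.4288.
z = 8256.4 × 1.4288 = 11797 m.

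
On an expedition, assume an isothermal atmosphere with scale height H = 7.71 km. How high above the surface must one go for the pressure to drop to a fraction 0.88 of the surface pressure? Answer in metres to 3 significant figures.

z ≈ 986 m

Set P/P₀ = exp(−z/H) = 0.88, so z = −H ln(0.88).
−ln(0.88) = 0.12783; z = 7710.0 × 0.12783 = 985.57 m.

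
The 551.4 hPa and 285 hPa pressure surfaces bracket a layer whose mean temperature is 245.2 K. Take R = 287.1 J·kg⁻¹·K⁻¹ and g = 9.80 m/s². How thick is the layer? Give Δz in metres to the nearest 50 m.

Hypsometric equation: Δz = (R T̄/g) ln(P₁/P₂).
R T̄/g = 287.1 × 245.2 / 9.80 = 7183.4 m.
ln(551.4/285) = ln(1.9347) = 0.65995.
Δz = 7183.4 × 0.65995 = 4740.7 m.

Δz ≈ 4750 m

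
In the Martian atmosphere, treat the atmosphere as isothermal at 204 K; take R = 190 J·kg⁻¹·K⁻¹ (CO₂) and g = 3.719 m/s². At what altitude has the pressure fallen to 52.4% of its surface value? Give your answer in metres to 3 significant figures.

z ≈ 6740 m

Scale height: H = RT/g = 190 × 204 / 3.719 = 10422 m.
Set P/P₀ = exp(−z/H) = 0.524, so z = −H ln(0.524).
−ln(0.524) = 0.64626; z = 10422 × 0.64626 = 6735.3 m.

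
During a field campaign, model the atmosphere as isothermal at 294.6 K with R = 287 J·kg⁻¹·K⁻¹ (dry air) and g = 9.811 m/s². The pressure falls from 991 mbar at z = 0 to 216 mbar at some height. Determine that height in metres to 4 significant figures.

Scale height: H = RT/g = 287 × 294.6 / 9.811 = 8617.9 m.
Invert the barometric formula: z = H ln(P₀/P).
P₀/P = 991/216 = 4.5880; ln(4.5880) = 1.5234.
z = 8617.9 × 1.5234 = 13129 m.

z ≈ 13130 m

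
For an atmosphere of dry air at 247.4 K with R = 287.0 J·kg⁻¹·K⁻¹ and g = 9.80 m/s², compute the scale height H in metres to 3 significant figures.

The scale height of an isothermal atmosphere is H = RT/g.
H = 287.0 × 247.4 / 9.80 = 71004/9.80 = 7245.3 m.

H ≈ 7250 m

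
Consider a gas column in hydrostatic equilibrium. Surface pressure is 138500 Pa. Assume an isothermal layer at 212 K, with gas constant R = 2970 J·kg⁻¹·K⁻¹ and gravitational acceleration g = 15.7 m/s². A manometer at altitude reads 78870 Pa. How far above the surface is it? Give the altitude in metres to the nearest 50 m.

z ≈ 22600 m

Scale height: H = RT/g = 2970 × 212 / 15.7 = 40104 m.
Invert the barometric formula: z = H ln(P₀/P).
P₀/P = 138500/78870 = 1.7561; ln(1.7561) = 0.56310.
z = 40104 × 0.56310 = 22583 m.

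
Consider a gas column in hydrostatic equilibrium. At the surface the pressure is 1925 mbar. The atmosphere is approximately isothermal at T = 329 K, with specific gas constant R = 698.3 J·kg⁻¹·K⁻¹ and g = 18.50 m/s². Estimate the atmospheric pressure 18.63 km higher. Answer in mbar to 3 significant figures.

Scale height: H = RT/g = 698.3 × 329 / 18.50 = 12418 m.
Barometric formula: P = P₀ exp(−z/H).
z/H = 18630/12418 = 1.5002; exp(−1.5002) = 0.22309.
P = 1925 × 0.22309 = 429.45 mbar.

P ≈ 429 mbar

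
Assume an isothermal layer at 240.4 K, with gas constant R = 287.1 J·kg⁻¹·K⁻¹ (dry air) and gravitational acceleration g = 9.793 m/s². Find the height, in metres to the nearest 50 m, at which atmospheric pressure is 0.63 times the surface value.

Scale height: H = RT/g = 287.1 × 240.4 / 9.793 = 7047.8 m.
Set P/P₀ = exp(−z/H) = 0.63, so z = −H ln(0.63).
−ln(0.63) = 0.46204; z = 7047.8 × 0.46204 = 3256.4 m.

z ≈ 3250 m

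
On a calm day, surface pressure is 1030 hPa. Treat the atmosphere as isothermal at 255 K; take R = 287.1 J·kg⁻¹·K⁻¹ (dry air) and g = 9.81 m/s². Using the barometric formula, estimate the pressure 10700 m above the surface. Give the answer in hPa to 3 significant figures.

P ≈ 246 hPa

Scale height: H = RT/g = 287.1 × 255 / 9.81 = 7462.8 m.
Barometric formula: P = P₀ exp(−z/H).
z/H = 10700/7462.8 = 1.4338; exp(−1.4338) = 0.23840.
P = 1030 × 0.23840 = 245.55 hPa.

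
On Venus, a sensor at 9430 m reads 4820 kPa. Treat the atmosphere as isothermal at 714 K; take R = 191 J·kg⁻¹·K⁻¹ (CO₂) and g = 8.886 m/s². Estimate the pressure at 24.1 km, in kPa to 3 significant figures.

Scale height: H = RT/g = 191 × 714 / 8.886 = 15347 m.
Between two levels, P₂ = P₁ exp(−Δz/H) with Δz = z₂ − z₁.
Δz = 24100 − 9430.0 = 14670 m; Δz/H = 14670/15347 = 0.95589.
P₂ = 4820 × exp(−0.95589) = 4820 × 0.38447 = 1853.1 kPa.

P ≈ 1850 kPa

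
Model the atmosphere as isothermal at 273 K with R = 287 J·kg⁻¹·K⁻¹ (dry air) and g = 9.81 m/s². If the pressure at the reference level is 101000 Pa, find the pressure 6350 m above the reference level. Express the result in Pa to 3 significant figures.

Scale height: H = RT/g = 287 × 273 / 9.81 = 7986.9 m.
Barometric formula: P = P₀ exp(−z/H).
z/H = 6350.0/7986.9 = 0.79505; exp(−0.79505) = 0.45156.
P = 101000 × 0.45156 = 45608 Pa.

P ≈ 45600 Pa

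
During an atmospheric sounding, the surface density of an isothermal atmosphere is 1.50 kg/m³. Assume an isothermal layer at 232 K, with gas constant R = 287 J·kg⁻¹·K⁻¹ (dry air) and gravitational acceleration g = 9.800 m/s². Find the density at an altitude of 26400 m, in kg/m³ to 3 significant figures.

Scale height: H = RT/g = 287 × 232 / 9.800 = 6794.3 m.
In an isothermal atmosphere, density decays like pressure: ρ = ρ₀ exp(−z/H).
z/H = 26400/6794.3 = 3.8856; exp(−3.8856) = 0.020536.
ρ = 1.50 × 0.020536 = 0.030804 kg/m³.

ρ ≈ 0.0308 kg/m³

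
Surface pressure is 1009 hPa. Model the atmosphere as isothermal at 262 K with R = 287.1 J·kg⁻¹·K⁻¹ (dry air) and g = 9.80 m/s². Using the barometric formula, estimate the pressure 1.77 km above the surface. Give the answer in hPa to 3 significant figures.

P ≈ 801 hPa

Scale height: H = RT/g = 287.1 × 262 / 9.80 = 7675.5 m.
Barometric formula: P = P₀ exp(−z/H).
z/H = 1770.0/7675.5 = 0.23060; exp(−0.23060) = 0.79406.
P = 1009 × 0.79406 = 801.21 hPa.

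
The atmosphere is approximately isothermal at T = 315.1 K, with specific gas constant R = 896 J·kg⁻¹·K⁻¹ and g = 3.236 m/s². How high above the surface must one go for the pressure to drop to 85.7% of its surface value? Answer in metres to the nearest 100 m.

z ≈ 13500 m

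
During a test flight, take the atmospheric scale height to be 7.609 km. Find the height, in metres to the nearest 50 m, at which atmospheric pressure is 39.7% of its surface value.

z ≈ 7050 m

Set P/P₀ = exp(−z/H) = 0.397, so z = −H ln(0.397).
−ln(0.397) = 0.92382; z = 7609.0 × 0.92382 = 7029.3 m.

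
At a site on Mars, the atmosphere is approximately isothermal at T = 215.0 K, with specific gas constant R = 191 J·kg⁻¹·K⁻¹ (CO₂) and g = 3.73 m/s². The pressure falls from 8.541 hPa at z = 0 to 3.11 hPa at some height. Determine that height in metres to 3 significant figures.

Scale height: H = RT/g = 191 × 215.0 / 3.73 = 11009 m.
Invert the barometric formula: z = H ln(P₀/P).
P₀/P = 8.541/3.11 = 2.7463; ln(2.7463) = 1.0103.
z = 11009 × 1.0103 = 11122 m.

z ≈ 11100 m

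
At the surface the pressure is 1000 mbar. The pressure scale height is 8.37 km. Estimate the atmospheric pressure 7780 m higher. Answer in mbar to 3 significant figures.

Barometric formula: P = P₀ exp(−z/H).
z/H = 7780.0/8370.0 = 0.92951; exp(−0.92951) = 0.39475.
P = 1000 × 0.39475 = 394.75 mbar.

P ≈ 395 mbar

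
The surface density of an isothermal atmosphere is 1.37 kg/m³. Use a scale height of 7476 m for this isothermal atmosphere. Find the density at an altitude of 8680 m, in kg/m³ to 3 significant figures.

In an isothermal atmosphere, density decays like pressure: ρ = ρ₀ exp(−z/H).
z/H = 8680.0/7476.0 = 1.1610; exp(−1.1610) = 0.31317.
ρ = 1.37 × 0.31317 = 0.42904 kg/m³.

ρ ≈ 0.429 kg/m³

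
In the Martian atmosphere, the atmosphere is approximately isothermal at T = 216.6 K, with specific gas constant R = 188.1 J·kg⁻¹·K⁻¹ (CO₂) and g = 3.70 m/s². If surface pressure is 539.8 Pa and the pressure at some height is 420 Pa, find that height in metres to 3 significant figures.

Scale height: H = RT/g = 188.1 × 216.6 / 3.70 = 11011 m.
Invert the barometric formula: z = H ln(P₀/P).
P₀/P = 539.8/420 = 1.2852; ln(1.2852) = 0.25091.
z = 11011 × 0.25091 = 2762.8 m.

z ≈ 2760 m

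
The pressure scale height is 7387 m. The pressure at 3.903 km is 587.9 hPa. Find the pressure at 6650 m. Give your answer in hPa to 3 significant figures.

P ≈ 405 hPa

Between two levels, P₂ = P₁ exp(−Δz/H) with Δz = z₂ − z₁.
Δz = 6650.0 − 3903.0 = 2747.0 m; Δz/H = 2747.0/7387.0 = 0.37187.
P₂ = 587.9 × exp(−0.37187) = 587.9 × 0.68944 = 405.32 hPa.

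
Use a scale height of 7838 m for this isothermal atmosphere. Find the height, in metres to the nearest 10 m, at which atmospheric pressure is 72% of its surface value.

z ≈ 2570 m

Set P/P₀ = exp(−z/H) = 0.72, so z = −H ln(0.72).
−ln(0.72) = 0.32850; z = 7838.0 × 0.32850 = 2574.8 m.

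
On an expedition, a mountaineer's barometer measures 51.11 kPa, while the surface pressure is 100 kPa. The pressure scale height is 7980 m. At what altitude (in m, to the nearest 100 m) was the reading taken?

z ≈ 5400 m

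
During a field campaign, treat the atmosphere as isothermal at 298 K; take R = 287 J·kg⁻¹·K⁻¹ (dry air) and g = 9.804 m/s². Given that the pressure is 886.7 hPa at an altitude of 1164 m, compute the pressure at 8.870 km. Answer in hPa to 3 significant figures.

P ≈ 367 hPa

Scale height: H = RT/g = 287 × 298 / 9.804 = 8723.6 m.
Between two levels, P₂ = P₁ exp(−Δz/H) with Δz = z₂ − z₁.
Δz = 8870.0 − 1164.0 = 7706.0 m; Δz/H = 7706.0/8723.6 = 0.88335.
P₂ = 886.7 × exp(−0.88335) = 886.7 × 0.41340 = 366.56 hPa.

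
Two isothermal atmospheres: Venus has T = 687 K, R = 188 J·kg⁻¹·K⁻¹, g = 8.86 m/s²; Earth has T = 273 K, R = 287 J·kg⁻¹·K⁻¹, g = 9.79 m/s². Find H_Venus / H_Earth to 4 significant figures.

H_Venus/H_Earth ≈ 1.821

H = RT/g for each body.
H_Venus = 188 × 687 / 8.86 = 14577 m.
H_Earth = 287 × 273 / 9.79 = 8003.2 m.
H_Venus/H_Earth = 14577/8003.2 = 1.8214.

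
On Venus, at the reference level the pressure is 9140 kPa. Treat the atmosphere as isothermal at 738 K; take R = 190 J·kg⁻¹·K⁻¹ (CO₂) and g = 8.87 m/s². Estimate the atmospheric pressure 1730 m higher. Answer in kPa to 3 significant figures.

P ≈ 8190 kPa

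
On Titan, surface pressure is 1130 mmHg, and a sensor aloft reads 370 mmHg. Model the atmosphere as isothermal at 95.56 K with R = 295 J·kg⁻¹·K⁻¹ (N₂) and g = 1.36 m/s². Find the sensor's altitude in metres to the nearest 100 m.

Scale height: H = RT/g = 295 × 95.56 / 1.36 = 20728 m.
Invert the barometric formula: z = H ln(P₀/P).
P₀/P = 1130/370 = 3.0541; ln(3.0541) = 1.1165.
z = 20728 × 1.1165 = 23143 m.

z ≈ 23100 m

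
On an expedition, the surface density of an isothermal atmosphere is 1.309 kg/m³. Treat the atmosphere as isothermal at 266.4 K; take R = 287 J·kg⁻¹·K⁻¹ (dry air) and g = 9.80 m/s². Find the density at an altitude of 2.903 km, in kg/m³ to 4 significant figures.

Scale height: H = RT/g = 287 × 266.4 / 9.80 = 7801.7 m.
In an isothermal atmosphere, density decays like pressure: ρ = ρ₀ exp(−z/H).
z/H = 2903.0/7801.7 = 0.37210; exp(−0.37210) = 0.68929.
ρ = 1.309 × 0.68929 = 0.90228 kg/m³.

ρ ≈ 0.9023 kg/m³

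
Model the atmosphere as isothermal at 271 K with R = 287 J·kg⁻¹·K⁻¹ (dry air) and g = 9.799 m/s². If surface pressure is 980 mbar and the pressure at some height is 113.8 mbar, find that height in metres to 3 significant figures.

Scale height: H = RT/g = 287 × 271 / 9.799 = 7937.2 m.
Invert the barometric formula: z = H ln(P₀/P).
P₀/P = 980/113.8 = 8.6116; ln(8.6116) = 2.1531.
z = 7937.2 × 2.1531 = 17090 m.

z ≈ 17100 m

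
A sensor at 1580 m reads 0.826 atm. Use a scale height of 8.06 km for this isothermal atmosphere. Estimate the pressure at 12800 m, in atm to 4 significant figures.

Between two levels, P₂ = P₁ exp(−Δz/H) with Δz = z₂ − z₁.
Δz = 12800 − 1580.0 = 11220 m; Δz/H = 11220/8060.0 = 1.3921.
P₂ = 0.826 × exp(−1.3921) = 0.826 × 0.24855 = 0.20530 atm.

P ≈ 0.2053 atm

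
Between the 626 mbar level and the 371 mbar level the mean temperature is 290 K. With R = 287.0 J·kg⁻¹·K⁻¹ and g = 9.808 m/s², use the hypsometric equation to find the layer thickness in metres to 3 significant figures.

Hypsometric equation: Δz = (R T̄/g) ln(P₁/P₂).
R T̄/g = 287.0 × 290 / 9.808 = 8485.9 m.
ln(626/371) = ln(1.6873) = 0.52313.
Δz = 8485.9 × 0.52313 = 4439.2 m.

Δz ≈ 4440 m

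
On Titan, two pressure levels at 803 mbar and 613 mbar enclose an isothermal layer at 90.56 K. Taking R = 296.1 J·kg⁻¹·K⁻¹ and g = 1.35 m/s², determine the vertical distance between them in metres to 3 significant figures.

Hypsometric equation: Δz = (R T̄/g) ln(P₁/P₂).
R T̄/g = 296.1 × 90.56 / 1.35 = 19863 m.
ln(803/613) = ln(1.3100) = 0.27003.
Δz = 19863 × 0.27003 = 5363.6 m.

Δz ≈ 5360 m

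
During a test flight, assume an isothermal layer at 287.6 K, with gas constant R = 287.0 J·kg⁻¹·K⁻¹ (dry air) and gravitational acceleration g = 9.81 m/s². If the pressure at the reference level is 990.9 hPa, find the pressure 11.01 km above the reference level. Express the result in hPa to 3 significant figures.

P ≈ 268 hPa

Scale height: H = RT/g = 287.0 × 287.6 / 9.81 = 8414.0 m.
Barometric formula: P = P₀ exp(−z/H).
z/H = 11010/8414.0 = 1.3085; exp(−1.3085) = 0.27023.
P = 990.9 × 0.27023 = 267.77 hPa.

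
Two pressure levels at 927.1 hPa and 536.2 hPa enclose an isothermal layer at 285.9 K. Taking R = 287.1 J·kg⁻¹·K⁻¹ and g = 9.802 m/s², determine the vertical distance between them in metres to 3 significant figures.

Δz ≈ 4590 m

Hypsometric equation: Δz = (R T̄/g) ln(P₁/P₂).
R T̄/g = 287.1 × 285.9 / 9.802 = 8374.0 m.
ln(927.1/536.2) = ln(1.7290) = 0.54754.
Δz = 8374.0 × 0.54754 = 4585.1 m.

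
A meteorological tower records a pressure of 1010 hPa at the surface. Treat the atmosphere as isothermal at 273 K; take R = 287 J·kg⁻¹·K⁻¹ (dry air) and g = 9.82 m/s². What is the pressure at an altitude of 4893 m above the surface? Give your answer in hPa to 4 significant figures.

P ≈ 547.0 hPa

Scale height: H = RT/g = 287 × 273 / 9.82 = 7978.7 m.
Barometric formula: P = P₀ exp(−z/H).
z/H = 4893.0/7978.7 = 0.61326; exp(−0.61326) = 0.54158.
P = 1010 × 0.54158 = 547.00 hPa.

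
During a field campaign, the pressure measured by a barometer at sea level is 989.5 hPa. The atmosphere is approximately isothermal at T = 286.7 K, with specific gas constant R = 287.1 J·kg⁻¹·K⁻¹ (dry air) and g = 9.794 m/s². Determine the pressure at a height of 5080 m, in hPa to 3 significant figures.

P ≈ 541 hPa

Scale height: H = RT/g = 287.1 × 286.7 / 9.794 = 8404.3 m.
Barometric formula: P = P₀ exp(−z/H).
z/H = 5080.0/8404.3 = 0.60445; exp(−0.60445) = 0.54637.
P = 989.5 × 0.54637 = 540.63 hPa.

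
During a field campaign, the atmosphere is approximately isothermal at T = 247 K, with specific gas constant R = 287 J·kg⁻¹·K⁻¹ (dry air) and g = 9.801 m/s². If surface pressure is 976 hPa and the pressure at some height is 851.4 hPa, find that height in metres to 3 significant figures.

Scale height: H = RT/g = 287 × 247 / 9.801 = 7232.8 m.
Invert the barometric formula: z = H ln(P₀/P).
P₀/P = 976/851.4 = 1.1463; ln(1.1463) = 0.13654.
z = 7232.8 × 0.13654 = 987.57 m.

z ≈ 988 m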